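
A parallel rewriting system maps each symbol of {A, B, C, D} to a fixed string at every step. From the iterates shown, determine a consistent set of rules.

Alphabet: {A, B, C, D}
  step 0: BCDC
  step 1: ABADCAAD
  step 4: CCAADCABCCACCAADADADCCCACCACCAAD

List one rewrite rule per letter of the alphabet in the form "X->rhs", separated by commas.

  step 0 ⇒ step 1: BCDC ⇒ AB·AD·CA·AD
    B ↦ AB
    C ↦ AD
    D ↦ CA
    A ↦ C  (constrained at step 1)

A->C, B->AB, C->AD, D->CA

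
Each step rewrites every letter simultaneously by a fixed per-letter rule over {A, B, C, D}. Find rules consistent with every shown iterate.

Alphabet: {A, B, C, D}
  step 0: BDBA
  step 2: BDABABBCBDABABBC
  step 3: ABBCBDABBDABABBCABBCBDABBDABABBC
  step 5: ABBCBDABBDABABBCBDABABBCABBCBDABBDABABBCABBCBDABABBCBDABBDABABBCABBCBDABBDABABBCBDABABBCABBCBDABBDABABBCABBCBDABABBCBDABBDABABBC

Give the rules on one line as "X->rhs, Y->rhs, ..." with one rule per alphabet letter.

  step 2 ⇒ step 3: BDABABBCBDABABBC ⇒ AB·BC·BD·AB·BD·AB·AB·BC·AB·BC·BD·AB·BD·AB·AB·BC
    A ↦ BD
    B ↦ AB
    C ↦ BC
    D ↦ BC

A->BD, B->AB, C->BC, D->BC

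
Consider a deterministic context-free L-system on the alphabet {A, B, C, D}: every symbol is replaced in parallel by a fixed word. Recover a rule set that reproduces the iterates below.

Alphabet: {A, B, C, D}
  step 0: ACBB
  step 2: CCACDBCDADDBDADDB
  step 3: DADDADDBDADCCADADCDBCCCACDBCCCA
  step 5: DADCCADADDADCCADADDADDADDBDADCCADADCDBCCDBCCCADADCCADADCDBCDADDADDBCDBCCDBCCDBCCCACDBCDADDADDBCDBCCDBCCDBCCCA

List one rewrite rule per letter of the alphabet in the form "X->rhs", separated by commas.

  step 2 ⇒ step 3: CCACDBCDADDBDADDB ⇒ DAD·DAD·DB·DAD·C·CA·DAD·C·DB·C·C·CA·C·DB·C·C·CA
    A ↦ DB
    B ↦ CA
    C ↦ DAD
    D ↦ C

A->DB, B->CA, C->DAD, D->C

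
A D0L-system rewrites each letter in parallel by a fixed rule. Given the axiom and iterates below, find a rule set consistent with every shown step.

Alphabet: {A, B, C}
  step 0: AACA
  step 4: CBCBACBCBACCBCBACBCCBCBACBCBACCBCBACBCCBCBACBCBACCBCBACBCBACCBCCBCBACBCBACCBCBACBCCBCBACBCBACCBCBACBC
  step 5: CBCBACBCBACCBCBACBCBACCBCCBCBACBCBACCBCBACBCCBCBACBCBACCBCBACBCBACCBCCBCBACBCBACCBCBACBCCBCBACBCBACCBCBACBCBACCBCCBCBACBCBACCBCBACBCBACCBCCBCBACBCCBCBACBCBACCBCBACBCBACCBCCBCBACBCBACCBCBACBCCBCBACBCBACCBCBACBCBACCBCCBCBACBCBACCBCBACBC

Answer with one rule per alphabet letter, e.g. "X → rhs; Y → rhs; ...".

A->C, B->BA, C->CBC

  step 4 ⇒ step 5: CBCBACBCBACCBCBACBCCBCBACBCBACCBCBACBCCBCBACBCBACCBCBACBCBACCBCCBCBACBCBACCBCBACBCCBCBACBCBACCBCBACBC ⇒ CBC·BA·CBC·BA·C·CBC·BA·CBC·BA·C·CBC·CBC·BA·CBC·BA·C·CBC·BA·CBC·CBC·BA·CBC·BA·C·CBC·BA·CBC·BA·C·CBC·CBC·BA·CBC·BA·C·CBC·BA·CBC·CBC·BA·CBC·BA·C·CBC·BA·CBC·BA·C·CBC·CBC·BA·CBC·BA·C·CBC·BA·CBC·BA·C·CBC·CBC·BA·CBC·CBC·BA·CBC·BA·C·CBC·BA·CBC·BA·C·CBC·CBC·BA·CBC·BA·C·CBC·BA·CBC·CBC·BA·CBC·BA·C·CBC·BA·CBC·BA·C·CBC·CBC·BA·CBC·BA·C·CBC·BA·CBC
    A ↦ C
    B ↦ BA
    C ↦ CBC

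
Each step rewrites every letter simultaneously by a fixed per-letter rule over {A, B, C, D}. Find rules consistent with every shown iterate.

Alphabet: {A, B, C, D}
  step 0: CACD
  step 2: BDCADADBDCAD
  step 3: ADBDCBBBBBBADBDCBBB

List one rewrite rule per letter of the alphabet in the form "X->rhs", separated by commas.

  step 2 ⇒ step 3: BDCADADBDCAD ⇒ AD·B·DC·BB·B·BB·B·AD·B·DC·BB·B
    A ↦ BB
    B ↦ AD
    C ↦ DC
    D ↦ B

A->BB, B->AD, C->DC, D->B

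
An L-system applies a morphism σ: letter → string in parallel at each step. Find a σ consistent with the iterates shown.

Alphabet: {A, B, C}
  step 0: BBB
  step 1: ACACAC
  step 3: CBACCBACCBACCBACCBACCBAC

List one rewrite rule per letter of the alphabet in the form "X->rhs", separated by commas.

  step 0 ⇒ step 1: BBB ⇒ AC·AC·AC
    B ↦ AC
    A ↦ CB  (constrained at step 1)
    C ↦ CB  (constrained at step 1)

A->CB, B->AC, C->CB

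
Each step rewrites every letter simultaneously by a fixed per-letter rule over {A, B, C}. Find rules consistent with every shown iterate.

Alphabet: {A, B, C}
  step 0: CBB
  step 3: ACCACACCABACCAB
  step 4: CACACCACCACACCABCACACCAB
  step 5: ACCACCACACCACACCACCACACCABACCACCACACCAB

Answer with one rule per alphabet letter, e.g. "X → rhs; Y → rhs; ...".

  step 4 ⇒ step 5: CACACCACCACACCABCACACCAB ⇒ AC·C·AC·C·AC·AC·C·AC·AC·C·AC·C·AC·AC·C·AB·AC·C·AC·C·AC·AC·C·AB
    A ↦ C
    B ↦ AB
    C ↦ AC

A->C, B->AB, C->AC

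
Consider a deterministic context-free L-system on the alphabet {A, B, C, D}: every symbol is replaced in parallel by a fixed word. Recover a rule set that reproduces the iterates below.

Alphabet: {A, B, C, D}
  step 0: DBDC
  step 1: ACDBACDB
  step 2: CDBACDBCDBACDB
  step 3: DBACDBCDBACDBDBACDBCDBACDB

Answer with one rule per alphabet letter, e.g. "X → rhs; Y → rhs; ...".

A->C, B->DB, C->DB, D->AC

  step 2 ⇒ step 3: CDBACDBCDBACDB ⇒ DB·AC·DB·C·DB·AC·DB·DB·AC·DB·C·DB·AC·DB
    A ↦ C
    B ↦ DB
    C ↦ DB
    D ↦ AC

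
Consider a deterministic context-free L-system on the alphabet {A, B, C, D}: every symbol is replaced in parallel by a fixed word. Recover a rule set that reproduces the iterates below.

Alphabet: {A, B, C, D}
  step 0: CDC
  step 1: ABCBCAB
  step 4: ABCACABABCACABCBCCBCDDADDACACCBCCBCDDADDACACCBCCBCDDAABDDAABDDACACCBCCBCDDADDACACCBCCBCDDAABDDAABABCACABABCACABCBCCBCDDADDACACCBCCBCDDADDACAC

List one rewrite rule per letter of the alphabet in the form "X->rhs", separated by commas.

A->DDA, B->CAC, C->AB, D->CBC

  step 0 ⇒ step 1: CDC ⇒ AB·CBC·AB
    C ↦ AB
    D ↦ CBC
    A ↦ DDA  (constrained at step 1)
    B ↦ CAC  (constrained at step 1)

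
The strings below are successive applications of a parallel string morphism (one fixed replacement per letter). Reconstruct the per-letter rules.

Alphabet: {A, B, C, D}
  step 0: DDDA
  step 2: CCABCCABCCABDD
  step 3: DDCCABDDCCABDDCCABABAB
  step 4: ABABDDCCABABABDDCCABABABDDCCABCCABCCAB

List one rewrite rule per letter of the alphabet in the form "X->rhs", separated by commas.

A->CC, B->AB, C->D, D->AB

  step 3 ⇒ step 4: DDCCABDDCCABDDCCABABAB ⇒ AB·AB·D·D·CC·AB·AB·AB·D·D·CC·AB·AB·AB·D·D·CC·AB·CC·AB·CC·AB
    A ↦ CC
    B ↦ AB
    C ↦ D
    D ↦ AB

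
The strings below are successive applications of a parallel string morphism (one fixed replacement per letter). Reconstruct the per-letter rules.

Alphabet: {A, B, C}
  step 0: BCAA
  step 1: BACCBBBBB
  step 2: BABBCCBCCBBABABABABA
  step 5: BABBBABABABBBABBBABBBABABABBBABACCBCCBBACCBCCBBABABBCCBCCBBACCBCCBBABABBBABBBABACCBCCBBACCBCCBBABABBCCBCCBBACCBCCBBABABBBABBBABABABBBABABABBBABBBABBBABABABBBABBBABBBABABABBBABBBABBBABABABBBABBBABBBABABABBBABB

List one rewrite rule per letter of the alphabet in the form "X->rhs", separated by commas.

A->BB, B->BA, C->CCB

  step 1 ⇒ step 2: BACCBBBBB ⇒ BA·BB·CCB·CCB·BA·BA·BA·BA·BA
    A ↦ BB
    B ↦ BA
    C ↦ CCB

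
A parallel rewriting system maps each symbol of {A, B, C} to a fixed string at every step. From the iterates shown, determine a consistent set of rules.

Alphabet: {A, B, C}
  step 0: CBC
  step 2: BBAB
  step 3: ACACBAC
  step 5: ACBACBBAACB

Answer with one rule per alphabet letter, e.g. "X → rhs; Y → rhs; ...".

  step 2 ⇒ step 3: BBAB ⇒ AC·AC·B·AC
    A ↦ B
    B ↦ AC
    C ↦ A  (constrained at step 0)

A->B, B->AC, C->A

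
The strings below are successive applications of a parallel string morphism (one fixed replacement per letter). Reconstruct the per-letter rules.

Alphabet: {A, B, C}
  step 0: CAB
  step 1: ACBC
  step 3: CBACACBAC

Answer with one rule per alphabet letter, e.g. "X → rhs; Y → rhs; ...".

  step 0 ⇒ step 1: CAB ⇒ AC·B·C
    A ↦ B
    B ↦ C
    C ↦ AC

A->B, B->C, C->AC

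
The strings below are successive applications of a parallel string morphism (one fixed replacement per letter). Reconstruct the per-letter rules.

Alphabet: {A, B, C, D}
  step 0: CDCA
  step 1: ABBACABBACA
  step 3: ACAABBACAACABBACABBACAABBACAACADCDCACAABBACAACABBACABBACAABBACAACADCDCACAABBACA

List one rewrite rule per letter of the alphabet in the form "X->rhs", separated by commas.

A->ACA, B->DC, C->ABB, D->AC

  step 0 ⇒ step 1: CDCA ⇒ ABB·AC·ABB·ACA
    A ↦ ACA
    C ↦ ABB
    D ↦ AC
    B ↦ DC  (constrained at step 1)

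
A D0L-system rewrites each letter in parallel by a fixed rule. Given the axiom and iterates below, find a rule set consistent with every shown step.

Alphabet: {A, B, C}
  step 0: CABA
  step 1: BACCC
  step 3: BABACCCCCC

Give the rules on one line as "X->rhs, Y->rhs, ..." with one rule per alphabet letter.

  step 0 ⇒ step 1: CABA ⇒ BA·C·C·C
    A ↦ C
    B ↦ C
    C ↦ BA

A->C, B->C, C->BA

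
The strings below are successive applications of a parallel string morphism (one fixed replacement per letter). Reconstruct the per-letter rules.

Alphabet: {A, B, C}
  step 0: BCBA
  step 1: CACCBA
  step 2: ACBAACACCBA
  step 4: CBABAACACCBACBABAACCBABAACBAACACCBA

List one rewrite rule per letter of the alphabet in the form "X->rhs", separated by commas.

  step 1 ⇒ step 2: CACCBA ⇒ AC·BA·AC·AC·C·BA
    A ↦ BA
    B ↦ C
    C ↦ AC

A->BA, B->C, C->AC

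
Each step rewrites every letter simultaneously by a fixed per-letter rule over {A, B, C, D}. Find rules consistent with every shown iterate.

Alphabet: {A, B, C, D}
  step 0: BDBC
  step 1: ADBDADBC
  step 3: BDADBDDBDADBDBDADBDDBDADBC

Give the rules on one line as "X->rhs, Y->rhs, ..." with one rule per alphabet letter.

  step 0 ⇒ step 1: BDBC ⇒ AD·BD·AD·BC
    B ↦ AD
    C ↦ BC
    D ↦ BD
    A ↦ D  (constrained at step 1)

A->D, B->AD, C->BC, D->BD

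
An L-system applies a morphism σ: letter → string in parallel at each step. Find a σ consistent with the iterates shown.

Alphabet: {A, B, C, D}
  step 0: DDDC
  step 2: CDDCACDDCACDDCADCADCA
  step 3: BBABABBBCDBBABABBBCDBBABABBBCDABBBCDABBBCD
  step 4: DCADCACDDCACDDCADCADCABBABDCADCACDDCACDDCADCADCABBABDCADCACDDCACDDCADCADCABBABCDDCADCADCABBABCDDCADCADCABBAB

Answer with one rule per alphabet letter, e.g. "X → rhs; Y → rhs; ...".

A->CD, B->DCA, C->BB, D->AB

  step 3 ⇒ step 4: BBABABBBCDBBABABBBCDBBABABBBCDABBBCDABBBCD ⇒ DCA·DCA·CD·DCA·CD·DCA·DCA·DCA·BB·AB·DCA·DCA·CD·DCA·CD·DCA·DCA·DCA·BB·AB·DCA·DCA·CD·DCA·CD·DCA·DCA·DCA·BB·AB·CD·DCA·DCA·DCA·BB·AB·CD·DCA·DCA·DCA·BB·AB
    A ↦ CD
    B ↦ DCA
    C ↦ BB
    D ↦ AB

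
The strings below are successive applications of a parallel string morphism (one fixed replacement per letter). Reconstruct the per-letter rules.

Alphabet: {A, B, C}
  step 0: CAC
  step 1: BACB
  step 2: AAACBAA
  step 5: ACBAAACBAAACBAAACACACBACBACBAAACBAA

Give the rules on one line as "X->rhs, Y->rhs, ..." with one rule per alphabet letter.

A->AC, B->AA, C->B

  step 1 ⇒ step 2: BACB ⇒ AA·AC·B·AA
    A ↦ AC
    B ↦ AA
    C ↦ B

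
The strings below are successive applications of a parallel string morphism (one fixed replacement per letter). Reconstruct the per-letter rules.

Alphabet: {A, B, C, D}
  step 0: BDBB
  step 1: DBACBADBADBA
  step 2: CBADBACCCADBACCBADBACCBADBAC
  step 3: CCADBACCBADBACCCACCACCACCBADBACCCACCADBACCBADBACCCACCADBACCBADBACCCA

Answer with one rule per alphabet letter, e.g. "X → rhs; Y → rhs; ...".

A->C, B->DBA, C->CCA, D->CBA

  step 2 ⇒ step 3: CBADBACCCADBACCBADBACCBADBAC ⇒ CCA·DBA·C·CBA·DBA·C·CCA·CCA·CCA·C·CBA·DBA·C·CCA·CCA·DBA·C·CBA·DBA·C·CCA·CCA·DBA·C·CBA·DBA·C·CCA
    A ↦ C
    B ↦ DBA
    C ↦ CCA
    D ↦ CBA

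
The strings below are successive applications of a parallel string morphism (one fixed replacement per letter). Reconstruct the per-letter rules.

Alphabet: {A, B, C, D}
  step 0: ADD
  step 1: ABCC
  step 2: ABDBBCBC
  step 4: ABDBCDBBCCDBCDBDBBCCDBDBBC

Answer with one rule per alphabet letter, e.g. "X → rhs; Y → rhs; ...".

  step 1 ⇒ step 2: ABCC ⇒ AB·DB·BC·BC
    A ↦ AB
    B ↦ DB
    C ↦ BC
  step 0 ⇒ step 1: ADD ⇒ AB·C·C
    D ↦ C

A->AB, B->DB, C->BC, D->C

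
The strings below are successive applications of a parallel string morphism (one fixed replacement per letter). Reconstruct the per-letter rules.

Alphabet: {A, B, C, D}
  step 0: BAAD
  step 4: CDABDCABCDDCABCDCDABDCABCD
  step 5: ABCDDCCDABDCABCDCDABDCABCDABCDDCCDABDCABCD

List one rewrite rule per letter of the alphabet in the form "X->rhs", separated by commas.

  step 4 ⇒ step 5: CDABDCABCDDCABCDCDABDCABCD ⇒ AB·CD·D·C·CD·AB·D·C·AB·CD·CD·AB·D·C·AB·CD·AB·CD·D·C·CD·AB·D·C·AB·CD
    A ↦ D
    B ↦ C
    C ↦ AB
    D ↦ CD

A->D, B->C, C->AB, D->CD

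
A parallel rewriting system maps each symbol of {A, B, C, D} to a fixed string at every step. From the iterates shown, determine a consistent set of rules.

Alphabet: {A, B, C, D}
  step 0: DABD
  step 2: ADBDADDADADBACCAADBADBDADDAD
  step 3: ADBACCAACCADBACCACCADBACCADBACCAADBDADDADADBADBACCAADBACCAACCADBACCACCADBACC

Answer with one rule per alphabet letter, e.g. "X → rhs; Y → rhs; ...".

A->ADB, B->A, C->DAD, D->ACC

  step 2 ⇒ step 3: ADBDADDADADBACCAADBADBDADDAD ⇒ ADB·ACC·A·ACC·ADB·ACC·ACC·ADB·ACC·ADB·ACC·A·ADB·DAD·DAD·ADB·ADB·ACC·A·ADB·ACC·A·ACC·ADB·ACC·ACC·ADB·ACC
    A ↦ ADB
    B ↦ A
    C ↦ DAD
    D ↦ ACC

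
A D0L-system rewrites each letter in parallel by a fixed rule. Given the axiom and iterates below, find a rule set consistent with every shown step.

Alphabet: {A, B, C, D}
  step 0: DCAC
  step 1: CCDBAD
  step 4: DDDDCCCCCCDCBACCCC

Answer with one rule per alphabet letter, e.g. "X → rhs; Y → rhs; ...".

  step 0 ⇒ step 1: DCAC ⇒ CC·D·BA·D
    A ↦ BA
    C ↦ D
    D ↦ CC
    B ↦ C  (constrained at step 1)

A->BA, B->C, C->D, D->CC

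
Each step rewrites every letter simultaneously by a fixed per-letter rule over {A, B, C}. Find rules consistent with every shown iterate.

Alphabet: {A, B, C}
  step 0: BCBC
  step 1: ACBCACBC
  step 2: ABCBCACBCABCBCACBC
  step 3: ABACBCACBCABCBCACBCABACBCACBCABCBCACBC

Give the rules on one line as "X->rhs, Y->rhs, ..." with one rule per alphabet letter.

  step 2 ⇒ step 3: ABCBCACBCABCBCACBC ⇒ AB·A·CBC·A·CBC·AB·CBC·A·CBC·AB·A·CBC·A·CBC·AB·CBC·A·CBC
    A ↦ AB
    B ↦ A
    C ↦ CBC

A->AB, B->A, C->CBC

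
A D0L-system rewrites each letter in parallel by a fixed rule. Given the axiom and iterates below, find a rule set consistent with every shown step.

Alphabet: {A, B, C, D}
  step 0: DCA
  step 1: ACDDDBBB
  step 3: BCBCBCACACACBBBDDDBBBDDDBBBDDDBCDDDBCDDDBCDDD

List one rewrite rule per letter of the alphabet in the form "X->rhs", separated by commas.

A->BBB, B->BC, C->DDD, D->AC

  step 0 ⇒ step 1: DCA ⇒ AC·DDD·BBB
    A ↦ BBB
    C ↦ DDD
    D ↦ AC
    B ↦ BC  (constrained at step 1)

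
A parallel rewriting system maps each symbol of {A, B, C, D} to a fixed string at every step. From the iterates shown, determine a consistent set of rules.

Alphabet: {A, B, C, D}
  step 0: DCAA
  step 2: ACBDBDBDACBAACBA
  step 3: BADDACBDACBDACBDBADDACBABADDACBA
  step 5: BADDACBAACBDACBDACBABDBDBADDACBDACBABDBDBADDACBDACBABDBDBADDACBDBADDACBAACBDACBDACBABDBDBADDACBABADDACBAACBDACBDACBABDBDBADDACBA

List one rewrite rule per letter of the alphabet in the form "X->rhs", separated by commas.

A->BA, B->AC, C->DD, D->BD

  step 2 ⇒ step 3: ACBDBDBDACBAACBA ⇒ BA·DD·AC·BD·AC·BD·AC·BD·BA·DD·AC·BA·BA·DD·AC·BA
    A ↦ BA
    B ↦ AC
    C ↦ DD
    D ↦ BD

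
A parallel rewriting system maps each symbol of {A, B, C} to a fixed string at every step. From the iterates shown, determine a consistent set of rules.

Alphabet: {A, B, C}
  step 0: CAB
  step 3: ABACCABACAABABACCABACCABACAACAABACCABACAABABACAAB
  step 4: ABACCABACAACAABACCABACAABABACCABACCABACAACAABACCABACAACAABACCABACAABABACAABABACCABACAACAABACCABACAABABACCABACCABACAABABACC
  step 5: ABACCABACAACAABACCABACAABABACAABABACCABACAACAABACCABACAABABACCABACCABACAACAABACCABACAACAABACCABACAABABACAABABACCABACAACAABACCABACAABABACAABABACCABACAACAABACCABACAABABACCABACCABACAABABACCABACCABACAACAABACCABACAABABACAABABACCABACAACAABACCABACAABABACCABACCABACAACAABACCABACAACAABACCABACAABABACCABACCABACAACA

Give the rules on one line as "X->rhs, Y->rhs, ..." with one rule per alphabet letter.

A->AB, B->ACC, C->ACA

  step 4 ⇒ step 5: ABACCABACAACAABACCABACAABABACCABACCABACAACAABACCABACAACAABACCABACAABABACAABABACCABACAACAABACCABACAABABACCABACCABACAABABACC ⇒ AB·ACC·AB·ACA·ACA·AB·ACC·AB·ACA·AB·AB·ACA·AB·AB·ACC·AB·ACA·ACA·AB·ACC·AB·ACA·AB·AB·ACC·AB·ACC·AB·ACA·ACA·AB·ACC·AB·ACA·ACA·AB·ACC·AB·ACA·AB·AB·ACA·AB·AB·ACC·AB·ACA·ACA·AB·ACC·AB·ACA·AB·AB·ACA·AB·AB·ACC·AB·ACA·ACA·AB·ACC·AB·ACA·AB·AB·ACC·AB·ACC·AB·ACA·AB·AB·ACC·AB·ACC·AB·ACA·ACA·AB·ACC·AB·ACA·AB·AB·ACA·AB·AB·ACC·AB·ACA·ACA·AB·ACC·AB·ACA·AB·AB·ACC·AB·ACC·AB·ACA·ACA·AB·ACC·AB·ACA·ACA·AB·ACC·AB·ACA·AB·AB·ACC·AB·ACC·AB·ACA·ACA
    A ↦ AB
    B ↦ ACC
    C ↦ ACA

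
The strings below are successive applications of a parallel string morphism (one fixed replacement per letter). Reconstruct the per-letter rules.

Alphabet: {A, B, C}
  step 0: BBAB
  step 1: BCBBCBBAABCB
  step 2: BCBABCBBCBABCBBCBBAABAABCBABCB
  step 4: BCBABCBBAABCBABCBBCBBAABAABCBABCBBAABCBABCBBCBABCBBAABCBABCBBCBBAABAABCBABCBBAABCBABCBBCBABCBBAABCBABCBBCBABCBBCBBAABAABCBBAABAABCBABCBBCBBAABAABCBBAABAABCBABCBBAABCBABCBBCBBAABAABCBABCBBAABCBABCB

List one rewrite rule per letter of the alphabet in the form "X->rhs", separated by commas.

  step 1 ⇒ step 2: BCBBCBBAABCB ⇒ BCB·A·BCB·BCB·A·BCB·BCB·BAA·BAA·BCB·A·BCB
    A ↦ BAA
    B ↦ BCB
    C ↦ A

A->BAA, B->BCB, C->A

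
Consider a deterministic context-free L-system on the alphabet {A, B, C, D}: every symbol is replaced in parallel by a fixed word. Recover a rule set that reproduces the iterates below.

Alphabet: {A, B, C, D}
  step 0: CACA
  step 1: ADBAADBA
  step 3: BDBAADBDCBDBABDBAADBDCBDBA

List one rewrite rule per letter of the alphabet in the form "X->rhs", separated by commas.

A->BA, B->BD, C->AD, D->C

  step 0 ⇒ step 1: CACA ⇒ AD·BA·AD·BA
    A ↦ BA
    C ↦ AD
    B ↦ BD  (constrained at step 1)
    D ↦ C  (constrained at step 1)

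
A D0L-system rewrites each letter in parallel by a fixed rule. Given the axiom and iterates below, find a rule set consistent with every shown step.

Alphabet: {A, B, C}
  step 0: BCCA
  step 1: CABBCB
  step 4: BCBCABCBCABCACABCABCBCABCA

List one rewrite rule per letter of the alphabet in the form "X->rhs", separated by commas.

  step 0 ⇒ step 1: BCCA ⇒ CA·B·B·CB
    A ↦ CB
    B ↦ CA
    C ↦ B

A->CB, B->CA, C->B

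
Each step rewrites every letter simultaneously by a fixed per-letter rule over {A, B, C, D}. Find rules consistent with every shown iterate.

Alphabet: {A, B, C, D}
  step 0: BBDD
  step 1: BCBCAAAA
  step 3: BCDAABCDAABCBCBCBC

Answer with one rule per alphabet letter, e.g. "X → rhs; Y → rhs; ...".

A->B, B->BC, C->D, D->AA

  step 0 ⇒ step 1: BBDD ⇒ BC·BC·AA·AA
    B ↦ BC
    D ↦ AA
    A ↦ B  (constrained at step 1)
    C ↦ D  (constrained at step 1)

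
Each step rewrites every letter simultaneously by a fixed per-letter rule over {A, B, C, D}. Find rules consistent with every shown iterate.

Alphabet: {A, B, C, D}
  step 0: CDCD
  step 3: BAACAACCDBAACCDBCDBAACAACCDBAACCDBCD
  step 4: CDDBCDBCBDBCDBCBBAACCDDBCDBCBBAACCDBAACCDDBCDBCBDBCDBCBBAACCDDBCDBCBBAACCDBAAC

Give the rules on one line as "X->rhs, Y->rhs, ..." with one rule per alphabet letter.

  step 3 ⇒ step 4: BAACAACCDBAACCDBCDBAACAACCDBAACCDBCD ⇒ CD·DBC·DBC·B·DBC·DBC·B·B·AAC·CD·DBC·DBC·B·B·AAC·CD·B·AAC·CD·DBC·DBC·B·DBC·DBC·B·B·AAC·CD·DBC·DBC·B·B·AAC·CD·B·AAC
    A ↦ DBC
    B ↦ CD
    C ↦ B
    D ↦ AAC

A->DBC, B->CD, C->B, D->AAC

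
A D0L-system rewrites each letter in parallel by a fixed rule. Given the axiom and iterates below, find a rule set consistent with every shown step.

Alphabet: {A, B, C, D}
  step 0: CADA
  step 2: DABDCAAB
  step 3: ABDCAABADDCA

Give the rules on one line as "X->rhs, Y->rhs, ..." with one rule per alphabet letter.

  step 2 ⇒ step 3: DABDCAAB ⇒ AB·D·CA·AB·A·D·D·CA
    A ↦ D
    B ↦ CA
    C ↦ A
    D ↦ AB

A->D, B->CA, C->A, D->AB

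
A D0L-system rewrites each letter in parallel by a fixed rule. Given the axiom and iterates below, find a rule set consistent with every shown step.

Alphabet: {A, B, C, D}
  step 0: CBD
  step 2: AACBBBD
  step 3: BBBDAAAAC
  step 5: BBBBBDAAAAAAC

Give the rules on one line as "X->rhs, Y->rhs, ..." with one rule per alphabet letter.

A->B, B->A, C->BD, D->AC

  step 2 ⇒ step 3: AACBBBD ⇒ B·B·BD·A·A·A·AC
    A ↦ B
    B ↦ A
    C ↦ BD
    D ↦ AC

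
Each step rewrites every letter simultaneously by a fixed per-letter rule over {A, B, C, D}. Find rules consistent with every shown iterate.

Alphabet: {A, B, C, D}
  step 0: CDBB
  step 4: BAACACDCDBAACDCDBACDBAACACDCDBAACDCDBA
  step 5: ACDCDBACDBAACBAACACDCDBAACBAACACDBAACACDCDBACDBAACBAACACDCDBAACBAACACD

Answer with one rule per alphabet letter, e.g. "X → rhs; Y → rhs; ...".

  step 4 ⇒ step 5: BAACACDCDBAACDCDBACDBAACACDCDBAACDCDBA ⇒ A·CD·CD·BA·CD·BA·AC·BA·AC·A·CD·CD·BA·AC·BA·AC·A·CD·BA·AC·A·CD·CD·BA·CD·BA·AC·BA·AC·A·CD·CD·BA·AC·BA·AC·A·CD
    A ↦ CD
    B ↦ A
    C ↦ BA
    D ↦ AC

A->CD, B->A, C->BA, D->AC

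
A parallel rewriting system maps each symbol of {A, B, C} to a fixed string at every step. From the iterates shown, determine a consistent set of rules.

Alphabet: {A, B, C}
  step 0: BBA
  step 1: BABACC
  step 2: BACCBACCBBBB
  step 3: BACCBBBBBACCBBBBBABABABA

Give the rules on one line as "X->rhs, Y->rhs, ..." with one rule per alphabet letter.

  step 2 ⇒ step 3: BACCBACCBBBB ⇒ BA·CC·BB·BB·BA·CC·BB·BB·BA·BA·BA·BA
    A ↦ CC
    B ↦ BA
    C ↦ BB

A->CC, B->BA, C->BB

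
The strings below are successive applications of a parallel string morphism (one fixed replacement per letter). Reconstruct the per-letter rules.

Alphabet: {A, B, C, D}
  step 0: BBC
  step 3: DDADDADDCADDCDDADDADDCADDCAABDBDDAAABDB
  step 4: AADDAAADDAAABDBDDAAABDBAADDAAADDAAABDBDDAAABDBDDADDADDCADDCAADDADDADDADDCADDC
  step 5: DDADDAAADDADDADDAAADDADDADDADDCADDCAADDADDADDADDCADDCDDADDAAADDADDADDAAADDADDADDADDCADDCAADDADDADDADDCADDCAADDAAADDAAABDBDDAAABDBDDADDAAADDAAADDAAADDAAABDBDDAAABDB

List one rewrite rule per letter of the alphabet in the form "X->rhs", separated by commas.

  step 4 ⇒ step 5: AADDAAADDAAABDBDDAAABDBAADDAAADDAAABDBDDAAABDBDDADDADDCADDCAADDADDADDADDCADDC ⇒ DDA·DDA·A·A·DDA·DDA·DDA·A·A·DDA·DDA·DDA·DDC·A·DDC·A·A·DDA·DDA·DDA·DDC·A·DDC·DDA·DDA·A·A·DDA·DDA·DDA·A·A·DDA·DDA·DDA·DDC·A·DDC·A·A·DDA·DDA·DDA·DDC·A·DDC·A·A·DDA·A·A·DDA·A·A·BDB·DDA·A·A·BDB·DDA·DDA·A·A·DDA·A·A·DDA·A·A·DDA·A·A·BDB·DDA·A·A·BDB
    A ↦ DDA
    B ↦ DDC
    C ↦ BDB
    D ↦ A

A->DDA, B->DDC, C->BDB, D->A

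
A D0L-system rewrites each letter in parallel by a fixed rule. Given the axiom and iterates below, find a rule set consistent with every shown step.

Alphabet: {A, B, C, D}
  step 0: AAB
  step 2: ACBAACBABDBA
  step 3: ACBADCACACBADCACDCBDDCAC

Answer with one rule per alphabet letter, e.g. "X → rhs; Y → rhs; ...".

A->AC, B->DC, C->BA, D->BD

  step 2 ⇒ step 3: ACBAACBABDBA ⇒ AC·BA·DC·AC·AC·BA·DC·AC·DC·BD·DC·AC
    A ↦ AC
    B ↦ DC
    C ↦ BA
    D ↦ BD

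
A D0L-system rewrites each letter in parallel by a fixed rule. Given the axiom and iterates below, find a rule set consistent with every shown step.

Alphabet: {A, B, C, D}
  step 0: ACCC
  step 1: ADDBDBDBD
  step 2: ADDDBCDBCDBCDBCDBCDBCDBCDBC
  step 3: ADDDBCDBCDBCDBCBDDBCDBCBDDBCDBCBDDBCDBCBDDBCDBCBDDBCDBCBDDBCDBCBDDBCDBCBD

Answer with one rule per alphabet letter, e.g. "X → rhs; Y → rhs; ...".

A->ADD, B->DBC, C->BD, D->DBC

  step 2 ⇒ step 3: ADDDBCDBCDBCDBCDBCDBCDBCDBC ⇒ ADD·DBC·DBC·DBC·DBC·BD·DBC·DBC·BD·DBC·DBC·BD·DBC·DBC·BD·DBC·DBC·BD·DBC·DBC·BD·DBC·DBC·BD·DBC·DBC·BD
    A ↦ ADD
    B ↦ DBC
    C ↦ BD
    D ↦ DBC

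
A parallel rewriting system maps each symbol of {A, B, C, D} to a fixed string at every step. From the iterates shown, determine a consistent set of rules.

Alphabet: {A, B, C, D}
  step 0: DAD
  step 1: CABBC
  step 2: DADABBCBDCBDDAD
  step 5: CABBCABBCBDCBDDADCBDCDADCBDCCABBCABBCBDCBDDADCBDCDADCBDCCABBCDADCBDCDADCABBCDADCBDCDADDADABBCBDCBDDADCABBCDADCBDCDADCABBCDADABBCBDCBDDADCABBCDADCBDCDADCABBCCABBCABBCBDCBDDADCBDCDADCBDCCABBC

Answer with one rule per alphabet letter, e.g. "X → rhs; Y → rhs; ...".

A->ABB, B->CBD, C->DAD, D->C

  step 1 ⇒ step 2: CABBC ⇒ DAD·ABB·CBD·CBD·DAD
    A ↦ ABB
    B ↦ CBD
    C ↦ DAD
  step 0 ⇒ step 1: DAD ⇒ C·ABB·C
    D ↦ C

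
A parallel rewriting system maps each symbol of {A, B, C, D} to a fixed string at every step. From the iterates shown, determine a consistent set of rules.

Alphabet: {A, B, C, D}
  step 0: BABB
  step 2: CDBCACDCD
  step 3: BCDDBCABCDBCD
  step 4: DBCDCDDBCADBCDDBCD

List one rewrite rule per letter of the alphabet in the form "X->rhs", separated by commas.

A->CA, B->D, C->B, D->CD

  step 3 ⇒ step 4: BCDDBCABCDBCD ⇒ D·B·CD·CD·D·B·CA·D·B·CD·D·B·CD
    A ↦ CA
    B ↦ D
    C ↦ B
    D ↦ CD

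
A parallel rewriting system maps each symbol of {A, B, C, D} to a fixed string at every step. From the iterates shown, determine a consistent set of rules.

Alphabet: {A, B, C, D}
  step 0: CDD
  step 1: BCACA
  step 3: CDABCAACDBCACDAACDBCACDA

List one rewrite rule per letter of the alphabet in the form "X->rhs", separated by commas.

A->CDA, B->ACD, C->B, D->CA

  step 0 ⇒ step 1: CDD ⇒ B·CA·CA
    C ↦ B
    D ↦ CA
    A ↦ CDA  (constrained at step 1)
    B ↦ ACD  (constrained at step 1)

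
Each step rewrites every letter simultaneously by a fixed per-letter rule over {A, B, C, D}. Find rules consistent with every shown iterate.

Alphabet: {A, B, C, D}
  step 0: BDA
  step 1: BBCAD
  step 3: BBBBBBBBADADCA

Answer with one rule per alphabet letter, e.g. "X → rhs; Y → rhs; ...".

  step 0 ⇒ step 1: BDA ⇒ BB·C·AD
    A ↦ AD
    B ↦ BB
    D ↦ C
    C ↦ A  (constrained at step 1)

A->AD, B->BB, C->A, D->C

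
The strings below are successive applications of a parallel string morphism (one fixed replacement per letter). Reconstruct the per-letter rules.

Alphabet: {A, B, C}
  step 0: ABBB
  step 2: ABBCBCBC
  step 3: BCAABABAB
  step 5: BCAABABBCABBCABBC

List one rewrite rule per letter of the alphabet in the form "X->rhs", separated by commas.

  step 2 ⇒ step 3: ABBCBCBC ⇒ BC·A·A·B·A·B·A·B
    A ↦ BC
    B ↦ A
    C ↦ B

A->BC, B->A, C->B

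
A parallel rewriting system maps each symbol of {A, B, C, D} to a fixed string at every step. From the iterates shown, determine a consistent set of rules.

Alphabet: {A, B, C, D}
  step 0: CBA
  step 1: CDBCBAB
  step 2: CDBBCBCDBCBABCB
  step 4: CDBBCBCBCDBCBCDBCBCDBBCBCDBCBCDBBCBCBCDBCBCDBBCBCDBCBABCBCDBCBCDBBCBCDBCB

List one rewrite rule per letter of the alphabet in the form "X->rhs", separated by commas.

  step 1 ⇒ step 2: CDBCBAB ⇒ CDB·B·CB·CDB·CB·AB·CB
    A ↦ AB
    B ↦ CB
    C ↦ CDB
    D ↦ B

A->AB, B->CB, C->CDB, D->B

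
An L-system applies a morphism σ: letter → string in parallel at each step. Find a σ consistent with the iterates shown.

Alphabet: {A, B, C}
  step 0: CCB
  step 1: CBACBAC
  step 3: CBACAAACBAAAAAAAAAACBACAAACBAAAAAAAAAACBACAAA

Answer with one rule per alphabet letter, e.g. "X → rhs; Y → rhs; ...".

  step 0 ⇒ step 1: CCB ⇒ CBA·CBA·C
    B ↦ C
    C ↦ CBA
    A ↦ AAA  (constrained at step 1)

A->AAA, B->C, C->CBA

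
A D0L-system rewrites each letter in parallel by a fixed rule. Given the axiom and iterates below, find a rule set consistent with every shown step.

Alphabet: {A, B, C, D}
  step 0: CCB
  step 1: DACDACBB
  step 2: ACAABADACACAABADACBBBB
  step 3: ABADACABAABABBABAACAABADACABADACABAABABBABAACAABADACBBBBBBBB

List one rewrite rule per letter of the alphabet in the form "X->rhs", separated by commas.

A->ABA, B->BB, C->DAC, D->ACA

  step 2 ⇒ step 3: ACAABADACACAABADACBBBB ⇒ ABA·DAC·ABA·ABA·BB·ABA·ACA·ABA·DAC·ABA·DAC·ABA·ABA·BB·ABA·ACA·ABA·DAC·BB·BB·BB·BB
    A ↦ ABA
    B ↦ BB
    C ↦ DAC
    D ↦ ACA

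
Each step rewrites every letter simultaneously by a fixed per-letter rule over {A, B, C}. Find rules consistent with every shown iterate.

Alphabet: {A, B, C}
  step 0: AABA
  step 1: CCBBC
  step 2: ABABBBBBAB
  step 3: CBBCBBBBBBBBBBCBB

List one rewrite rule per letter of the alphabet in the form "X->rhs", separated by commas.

A->C, B->BB, C->AB

  step 2 ⇒ step 3: ABABBBBBAB ⇒ C·BB·C·BB·BB·BB·BB·BB·C·BB
    A ↦ C
    B ↦ BB
  step 1 ⇒ step 2: CCBBC ⇒ AB·AB·BB·BB·AB
    C ↦ AB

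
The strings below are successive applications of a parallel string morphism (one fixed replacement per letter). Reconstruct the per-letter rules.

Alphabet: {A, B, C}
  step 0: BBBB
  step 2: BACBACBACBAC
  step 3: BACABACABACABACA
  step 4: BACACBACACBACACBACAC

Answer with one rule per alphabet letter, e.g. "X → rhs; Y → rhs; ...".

A->C, B->BA, C->A

  step 3 ⇒ step 4: BACABACABACABACA ⇒ BA·C·A·C·BA·C·A·C·BA·C·A·C·BA·C·A·C
    A ↦ C
    B ↦ BA
    C ↦ A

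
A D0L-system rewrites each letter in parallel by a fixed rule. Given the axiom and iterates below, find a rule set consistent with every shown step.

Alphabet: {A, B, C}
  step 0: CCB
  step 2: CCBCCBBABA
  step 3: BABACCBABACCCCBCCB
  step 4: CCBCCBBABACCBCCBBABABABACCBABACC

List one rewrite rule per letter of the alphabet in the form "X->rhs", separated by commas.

A->B, B->CC, C->BA

  step 3 ⇒ step 4: BABACCBABACCCCBCCB ⇒ CC·B·CC·B·BA·BA·CC·B·CC·B·BA·BA·BA·BA·CC·BA·BA·CC
    A ↦ B
    B ↦ CC
    C ↦ BA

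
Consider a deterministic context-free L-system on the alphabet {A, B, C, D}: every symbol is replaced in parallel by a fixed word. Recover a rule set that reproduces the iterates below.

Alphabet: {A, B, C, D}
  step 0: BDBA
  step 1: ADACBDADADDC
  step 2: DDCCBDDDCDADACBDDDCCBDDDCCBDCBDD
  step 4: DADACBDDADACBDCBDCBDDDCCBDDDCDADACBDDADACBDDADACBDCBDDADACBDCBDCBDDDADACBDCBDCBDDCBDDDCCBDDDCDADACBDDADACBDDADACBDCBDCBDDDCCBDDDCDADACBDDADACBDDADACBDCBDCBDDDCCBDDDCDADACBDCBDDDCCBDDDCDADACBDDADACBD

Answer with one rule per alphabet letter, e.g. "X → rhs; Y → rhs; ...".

A->DDC, B->ADA, C->D, D->CBD

  step 1 ⇒ step 2: ADACBDADADDC ⇒ DDC·CBD·DDC·D·ADA·CBD·DDC·CBD·DDC·CBD·CBD·D
    A ↦ DDC
    B ↦ ADA
    C ↦ D
    D ↦ CBD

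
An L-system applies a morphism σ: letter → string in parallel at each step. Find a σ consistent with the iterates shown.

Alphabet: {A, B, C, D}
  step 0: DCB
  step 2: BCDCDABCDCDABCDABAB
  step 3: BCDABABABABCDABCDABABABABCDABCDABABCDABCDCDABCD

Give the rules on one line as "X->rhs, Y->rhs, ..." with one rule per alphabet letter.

  step 2 ⇒ step 3: BCDCDABCDCDABCDABAB ⇒ BCD·ABA·B·ABA·B·CDA·BCD·ABA·B·ABA·B·CDA·BCD·ABA·B·CDA·BCD·CDA·BCD
    A ↦ CDA
    B ↦ BCD
    C ↦ ABA
    D ↦ B

A->CDA, B->BCD, C->ABA, D->B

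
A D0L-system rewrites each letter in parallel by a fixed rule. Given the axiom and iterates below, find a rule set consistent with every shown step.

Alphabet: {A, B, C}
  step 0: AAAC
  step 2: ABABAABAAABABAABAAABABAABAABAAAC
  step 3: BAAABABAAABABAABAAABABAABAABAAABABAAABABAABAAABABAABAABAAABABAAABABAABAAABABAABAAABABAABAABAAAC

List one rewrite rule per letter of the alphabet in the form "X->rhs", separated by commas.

  step 2 ⇒ step 3: ABABAABAAABABAABAAABABAABAABAAAC ⇒ BAA·ABA·BAA·ABA·BAA·BAA·ABA·BAA·BAA·BAA·ABA·BAA·ABA·BAA·BAA·ABA·BAA·BAA·BAA·ABA·BAA·ABA·BAA·BAA·ABA·BAA·BAA·ABA·BAA·BAA·BAA·AC
    A ↦ BAA
    B ↦ ABA
    C ↦ AC

A->BAA, B->ABA, C->AC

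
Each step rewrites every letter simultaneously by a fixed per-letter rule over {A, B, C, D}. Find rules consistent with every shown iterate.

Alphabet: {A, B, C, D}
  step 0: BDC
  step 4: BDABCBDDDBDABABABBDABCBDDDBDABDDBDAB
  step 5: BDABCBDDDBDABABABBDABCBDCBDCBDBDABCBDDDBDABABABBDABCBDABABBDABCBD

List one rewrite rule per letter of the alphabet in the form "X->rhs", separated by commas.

A->C, B->BD, C->DD, D->AB

  step 4 ⇒ step 5: BDABCBDDDBDABABABBDABCBDDDBDABDDBDAB ⇒ BD·AB·C·BD·DD·BD·AB·AB·AB·BD·AB·C·BD·C·BD·C·BD·BD·AB·C·BD·DD·BD·AB·AB·AB·BD·AB·C·BD·AB·AB·BD·AB·C·BD
    A ↦ C
    B ↦ BD
    C ↦ DD
    D ↦ AB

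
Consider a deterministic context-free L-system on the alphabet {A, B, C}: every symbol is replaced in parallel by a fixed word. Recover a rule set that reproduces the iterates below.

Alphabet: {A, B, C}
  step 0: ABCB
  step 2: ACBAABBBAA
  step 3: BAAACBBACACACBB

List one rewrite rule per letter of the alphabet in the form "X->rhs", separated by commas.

A->B, B->AC, C->AA

  step 2 ⇒ step 3: ACBAABBBAA ⇒ B·AA·AC·B·B·AC·AC·AC·B·B
    A ↦ B
    B ↦ AC
    C ↦ AA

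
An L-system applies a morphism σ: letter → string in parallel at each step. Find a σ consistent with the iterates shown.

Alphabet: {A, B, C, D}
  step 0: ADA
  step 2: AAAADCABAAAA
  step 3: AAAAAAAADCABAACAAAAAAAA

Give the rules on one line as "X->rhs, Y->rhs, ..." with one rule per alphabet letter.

  step 2 ⇒ step 3: AAAADCABAAAA ⇒ AA·AA·AA·AA·DC·AB·AA·C·AA·AA·AA·AA
    A ↦ AA
    B ↦ C
    C ↦ AB
    D ↦ DC

A->AA, B->C, C->AB, D->DC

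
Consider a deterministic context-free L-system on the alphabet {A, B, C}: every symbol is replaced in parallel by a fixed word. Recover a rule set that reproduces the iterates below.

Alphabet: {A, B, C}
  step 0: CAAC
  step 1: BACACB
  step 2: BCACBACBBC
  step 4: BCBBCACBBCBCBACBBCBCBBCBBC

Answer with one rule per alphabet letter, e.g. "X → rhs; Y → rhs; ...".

A->AC, B->BC, C->B

  step 1 ⇒ step 2: BACACB ⇒ BC·AC·B·AC·B·BC
    A ↦ AC
    B ↦ BC
    C ↦ B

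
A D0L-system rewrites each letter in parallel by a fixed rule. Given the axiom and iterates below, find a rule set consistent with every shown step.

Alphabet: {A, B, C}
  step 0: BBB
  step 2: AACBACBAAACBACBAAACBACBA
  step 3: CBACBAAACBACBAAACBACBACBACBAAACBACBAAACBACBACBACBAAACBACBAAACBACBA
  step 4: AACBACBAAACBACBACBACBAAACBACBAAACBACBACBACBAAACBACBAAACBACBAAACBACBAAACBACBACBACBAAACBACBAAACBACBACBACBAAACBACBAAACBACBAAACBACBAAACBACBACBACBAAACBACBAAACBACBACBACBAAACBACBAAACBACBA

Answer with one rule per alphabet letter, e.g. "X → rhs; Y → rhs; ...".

A->CBA, B->CBA, C->AA

  step 3 ⇒ step 4: CBACBAAACBACBAAACBACBACBACBAAACBACBAAACBACBACBACBAAACBACBAAACBACBA ⇒ AA·CBA·CBA·AA·CBA·CBA·CBA·CBA·AA·CBA·CBA·AA·CBA·CBA·CBA·CBA·AA·CBA·CBA·AA·CBA·CBA·AA·CBA·CBA·AA·CBA·CBA·CBA·CBA·AA·CBA·CBA·AA·CBA·CBA·CBA·CBA·AA·CBA·CBA·AA·CBA·CBA·AA·CBA·CBA·AA·CBA·CBA·CBA·CBA·AA·CBA·CBA·AA·CBA·CBA·CBA·CBA·AA·CBA·CBA·AA·CBA·CBA
    A ↦ CBA
    B ↦ CBA
    C ↦ AA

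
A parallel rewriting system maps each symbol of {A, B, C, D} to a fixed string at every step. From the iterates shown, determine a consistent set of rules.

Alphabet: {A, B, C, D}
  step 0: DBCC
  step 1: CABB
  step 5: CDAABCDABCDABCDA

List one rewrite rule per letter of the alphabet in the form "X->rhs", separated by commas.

  step 0 ⇒ step 1: DBCC ⇒ C·A·B·B
    B ↦ A
    C ↦ B
    D ↦ C
    A ↦ DA  (constrained at step 1)

A->DA, B->A, C->B, D->C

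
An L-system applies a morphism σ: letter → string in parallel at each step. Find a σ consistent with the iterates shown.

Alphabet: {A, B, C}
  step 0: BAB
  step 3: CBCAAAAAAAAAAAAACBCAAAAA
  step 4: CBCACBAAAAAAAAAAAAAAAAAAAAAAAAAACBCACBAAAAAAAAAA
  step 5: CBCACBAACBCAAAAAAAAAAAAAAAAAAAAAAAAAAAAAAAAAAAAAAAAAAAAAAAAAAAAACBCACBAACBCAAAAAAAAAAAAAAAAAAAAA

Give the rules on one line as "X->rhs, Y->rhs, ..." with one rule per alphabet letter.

A->AA, B->CA, C->CB

  step 4 ⇒ step 5: CBCACBAAAAAAAAAAAAAAAAAAAAAAAAAACBCACBAAAAAAAAAA ⇒ CB·CA·CB·AA·CB·CA·AA·AA·AA·AA·AA·AA·AA·AA·AA·AA·AA·AA·AA·AA·AA·AA·AA·AA·AA·AA·AA·AA·AA·AA·AA·AA·CB·CA·CB·AA·CB·CA·AA·AA·AA·AA·AA·AA·AA·AA·AA·AA
    A ↦ AA
    B ↦ CA
    C ↦ CB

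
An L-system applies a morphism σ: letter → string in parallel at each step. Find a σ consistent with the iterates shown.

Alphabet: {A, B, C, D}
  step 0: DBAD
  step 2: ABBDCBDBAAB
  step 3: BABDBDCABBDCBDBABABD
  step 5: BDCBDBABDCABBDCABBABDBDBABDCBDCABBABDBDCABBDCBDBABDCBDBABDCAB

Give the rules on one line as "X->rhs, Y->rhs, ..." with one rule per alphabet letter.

A->BA, B->BD, C->AB, D->C

  step 2 ⇒ step 3: ABBDCBDBAAB ⇒ BA·BD·BD·C·AB·BD·C·BD·BA·BA·BD
    A ↦ BA
    B ↦ BD
    C ↦ AB
    D ↦ C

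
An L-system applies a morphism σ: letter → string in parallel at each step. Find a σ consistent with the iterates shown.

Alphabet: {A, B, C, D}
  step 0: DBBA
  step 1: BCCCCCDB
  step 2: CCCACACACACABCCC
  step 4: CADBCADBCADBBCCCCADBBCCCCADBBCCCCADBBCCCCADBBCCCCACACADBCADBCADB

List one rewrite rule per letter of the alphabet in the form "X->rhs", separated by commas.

  step 1 ⇒ step 2: BCCCCCDB ⇒ CC·CA·CA·CA·CA·CA·BC·CC
    B ↦ CC
    C ↦ CA
    D ↦ BC
  step 0 ⇒ step 1: DBBA ⇒ BC·CC·CC·DB
    A ↦ DB

A->DB, B->CC, C->CA, D->BC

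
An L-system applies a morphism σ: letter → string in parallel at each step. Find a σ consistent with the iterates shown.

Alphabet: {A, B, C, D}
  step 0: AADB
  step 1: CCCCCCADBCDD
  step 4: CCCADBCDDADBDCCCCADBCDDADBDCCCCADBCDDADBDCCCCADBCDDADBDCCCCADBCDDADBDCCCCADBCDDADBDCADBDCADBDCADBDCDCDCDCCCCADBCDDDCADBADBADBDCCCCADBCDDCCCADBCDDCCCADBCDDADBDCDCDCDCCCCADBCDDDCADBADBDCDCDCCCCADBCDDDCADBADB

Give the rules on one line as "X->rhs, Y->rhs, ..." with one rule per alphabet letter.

  step 0 ⇒ step 1: AADB ⇒ CCC·CCC·ADB·CDD
    A ↦ CCC
    B ↦ CDD
    D ↦ ADB
    C ↦ DC  (constrained at step 1)

A->CCC, B->CDD, C->DC, D->ADB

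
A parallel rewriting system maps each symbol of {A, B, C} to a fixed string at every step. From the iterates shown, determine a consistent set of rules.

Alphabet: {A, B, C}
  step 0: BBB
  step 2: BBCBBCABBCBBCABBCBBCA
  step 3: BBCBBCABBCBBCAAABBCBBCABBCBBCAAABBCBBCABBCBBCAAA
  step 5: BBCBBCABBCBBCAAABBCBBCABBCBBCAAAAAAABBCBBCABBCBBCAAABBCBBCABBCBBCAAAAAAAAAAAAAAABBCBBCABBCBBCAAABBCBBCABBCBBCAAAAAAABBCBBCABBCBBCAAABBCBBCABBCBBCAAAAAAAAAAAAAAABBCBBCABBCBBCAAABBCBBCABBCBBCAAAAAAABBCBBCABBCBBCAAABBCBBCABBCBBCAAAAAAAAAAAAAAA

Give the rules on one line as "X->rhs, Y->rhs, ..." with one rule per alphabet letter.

  step 2 ⇒ step 3: BBCBBCABBCBBCABBCBBCA ⇒ BBC·BBC·A·BBC·BBC·A·AA·BBC·BBC·A·BBC·BBC·A·AA·BBC·BBC·A·BBC·BBC·A·AA
    A ↦ AA
    B ↦ BBC
    C ↦ A

A->AA, B->BBC, C->A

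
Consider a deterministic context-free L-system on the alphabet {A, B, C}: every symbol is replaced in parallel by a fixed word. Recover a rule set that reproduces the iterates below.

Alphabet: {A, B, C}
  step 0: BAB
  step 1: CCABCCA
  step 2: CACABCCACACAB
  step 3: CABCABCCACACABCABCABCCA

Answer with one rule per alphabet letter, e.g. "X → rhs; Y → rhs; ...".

A->B, B->CCA, C->CA

  step 2 ⇒ step 3: CACABCCACACAB ⇒ CA·B·CA·B·CCA·CA·CA·B·CA·B·CA·B·CCA
    A ↦ B
    B ↦ CCA
    C ↦ CA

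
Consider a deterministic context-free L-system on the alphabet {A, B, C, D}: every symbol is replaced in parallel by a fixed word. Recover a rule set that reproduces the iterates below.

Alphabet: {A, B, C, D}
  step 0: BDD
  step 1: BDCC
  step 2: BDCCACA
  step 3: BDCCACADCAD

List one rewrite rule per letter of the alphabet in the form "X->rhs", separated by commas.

A->D, B->BD, C->CA, D->C

  step 2 ⇒ step 3: BDCCACA ⇒ BD·C·CA·CA·D·CA·D
    A ↦ D
    B ↦ BD
    C ↦ CA
    D ↦ C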